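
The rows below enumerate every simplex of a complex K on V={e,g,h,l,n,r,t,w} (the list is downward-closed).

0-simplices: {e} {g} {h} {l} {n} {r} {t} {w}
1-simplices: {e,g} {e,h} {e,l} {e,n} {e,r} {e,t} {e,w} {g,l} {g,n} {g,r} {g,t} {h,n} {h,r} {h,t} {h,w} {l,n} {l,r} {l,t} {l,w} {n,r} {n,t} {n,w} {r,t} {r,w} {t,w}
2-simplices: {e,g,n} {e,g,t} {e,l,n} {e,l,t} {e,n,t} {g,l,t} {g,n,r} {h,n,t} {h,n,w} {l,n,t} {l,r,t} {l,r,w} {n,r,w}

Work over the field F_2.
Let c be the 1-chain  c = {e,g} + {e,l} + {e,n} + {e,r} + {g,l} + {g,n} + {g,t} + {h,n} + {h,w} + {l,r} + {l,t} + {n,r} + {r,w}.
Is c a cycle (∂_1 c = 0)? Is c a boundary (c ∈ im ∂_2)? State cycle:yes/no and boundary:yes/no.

cycle:yes boundary:no

n_0=8 n_1=25 n_2=13  [Z2]
∂1: piv[eg,eh,el,en,er,et,ew] rk=7  ker:gl,gn,gr,gt,hn,hr,ht,hw,ln,lr,lt,lw,nr,nt,nw,rt,rw,tw
∂2: piv[egn,egt,eln,elt,ent,glt,gnr,hnt,hnw,lrt,lrw,nrw] rk=12  ker:lnt
∂1c = 0
c vs im∂2: residual ≠ 0 ⇒ not boundary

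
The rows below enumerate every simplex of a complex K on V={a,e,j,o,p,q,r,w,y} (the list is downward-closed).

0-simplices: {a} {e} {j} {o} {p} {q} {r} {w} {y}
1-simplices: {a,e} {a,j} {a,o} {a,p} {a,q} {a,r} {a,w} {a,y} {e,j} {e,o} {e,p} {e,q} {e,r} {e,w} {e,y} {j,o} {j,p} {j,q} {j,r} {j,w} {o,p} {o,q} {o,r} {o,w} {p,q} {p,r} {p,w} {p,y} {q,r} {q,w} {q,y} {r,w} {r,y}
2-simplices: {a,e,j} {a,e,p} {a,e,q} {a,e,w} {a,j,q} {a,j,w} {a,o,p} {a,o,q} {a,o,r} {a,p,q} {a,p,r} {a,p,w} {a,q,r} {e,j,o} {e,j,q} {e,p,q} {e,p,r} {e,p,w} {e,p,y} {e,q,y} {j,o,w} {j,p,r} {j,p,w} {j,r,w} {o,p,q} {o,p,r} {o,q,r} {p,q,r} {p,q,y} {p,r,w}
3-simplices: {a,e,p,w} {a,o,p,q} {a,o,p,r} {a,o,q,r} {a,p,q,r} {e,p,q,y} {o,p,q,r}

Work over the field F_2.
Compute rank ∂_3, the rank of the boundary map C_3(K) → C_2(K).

n_0=9 n_1=33 n_2=30 n_3=7  [Z2]
∂1: piv[ae,aj,ao,ap,aq,ar,aw,ay] rk=8  ker:ej,eo,ep,eq,er,ew,ey,jo,jp,jq,jr,jw,op,oq,or,ow,pq,pr,pw,py,qr,qw,qy,rw,ry
∂2: piv[aej,aep,aeq,aew,ajq,ajw,aop,aoq,aor,apq,apr,apw,aqr,ejo,epr,epy,eqy,jow,jpr,jpw,jrw] rk=21  ker:ejq,epq,epw,opq,opr,oqr,pqr,pqy,prw
∂3: piv[aepw,aopq,aopr,aoqr,apqr,epqy] rk=6  ker:opqr
rk∂_3=6

rank∂_3=6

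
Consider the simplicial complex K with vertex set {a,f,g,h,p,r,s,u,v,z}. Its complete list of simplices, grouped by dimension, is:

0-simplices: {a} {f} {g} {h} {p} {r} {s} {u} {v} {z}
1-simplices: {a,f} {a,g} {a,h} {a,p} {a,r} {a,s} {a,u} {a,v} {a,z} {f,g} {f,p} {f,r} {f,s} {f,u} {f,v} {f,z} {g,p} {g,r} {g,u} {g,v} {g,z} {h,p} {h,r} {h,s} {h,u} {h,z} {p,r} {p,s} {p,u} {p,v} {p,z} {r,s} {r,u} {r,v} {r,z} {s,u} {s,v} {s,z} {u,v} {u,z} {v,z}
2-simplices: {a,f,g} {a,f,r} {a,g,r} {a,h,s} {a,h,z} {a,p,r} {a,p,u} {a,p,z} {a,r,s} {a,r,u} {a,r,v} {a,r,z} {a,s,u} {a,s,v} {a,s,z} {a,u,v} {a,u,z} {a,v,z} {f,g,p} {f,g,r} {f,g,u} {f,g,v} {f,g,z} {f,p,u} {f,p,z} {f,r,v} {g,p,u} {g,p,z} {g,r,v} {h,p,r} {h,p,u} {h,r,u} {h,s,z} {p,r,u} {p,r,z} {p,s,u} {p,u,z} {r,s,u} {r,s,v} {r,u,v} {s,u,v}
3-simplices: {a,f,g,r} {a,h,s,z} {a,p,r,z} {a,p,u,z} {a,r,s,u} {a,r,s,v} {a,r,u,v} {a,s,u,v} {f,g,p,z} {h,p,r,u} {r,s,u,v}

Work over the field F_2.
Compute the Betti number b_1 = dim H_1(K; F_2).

b_1=4

n_0=10 n_1=41 n_2=41 n_3=11  [Z2]
∂1: piv[af,ag,ah,ap,ar,as,au,av,az] rk=9  ker:fg,fp,fr,fs,fu,fv,fz,gp,gr,gu,gv,gz,hp,hr,hs,hu,hz,pr,ps,pu,pv,pz,rs,ru,rv,rz,su,sv,sz,uv,uz,vz
∂2: piv[afg,afr,agr,ahs,ahz,apr,apu,apz,ars,aru,arv,arz,asu,asv,asz,auv,auz,avz,fgp,fgu,fgv,fgz,fpu,fpz,frv,hpr,hpu,psu] rk=28  ker:fgr,gpu,gpz,grv,hru,hsz,pru,prz,puz,rsu,rsv,ruv,suv
∂3: piv[afgr,ahsz,aprz,apuz,arsu,arsv,aruv,asuv,fgpz,hpru] rk=10  ker:rsuv
b_1=(41−9)−28=4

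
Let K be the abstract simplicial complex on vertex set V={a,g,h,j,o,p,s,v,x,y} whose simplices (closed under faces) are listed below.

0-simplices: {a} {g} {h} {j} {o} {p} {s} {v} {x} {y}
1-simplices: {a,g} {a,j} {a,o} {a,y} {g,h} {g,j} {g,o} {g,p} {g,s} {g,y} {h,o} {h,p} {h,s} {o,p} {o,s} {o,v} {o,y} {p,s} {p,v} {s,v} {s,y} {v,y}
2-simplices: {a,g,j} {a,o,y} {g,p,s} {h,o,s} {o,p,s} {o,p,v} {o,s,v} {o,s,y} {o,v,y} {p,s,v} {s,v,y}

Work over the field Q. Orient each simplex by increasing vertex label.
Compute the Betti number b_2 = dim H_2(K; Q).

b_2=2

n_0=10 n_1=22 n_2=11  [Q]
∂1: piv[ag,aj,ao,ay,gh,gp,gs,ov] rk=8  ker:gj,go,gy,ho,hp,hs,op,os,oy,ps,pv,sv,sy,vy
∂2: piv[agj,aoy,gps,hos,ops,opv,osv,osy,ovy] rk=9  ker:psv,svy
b_2=(11−9)−0=2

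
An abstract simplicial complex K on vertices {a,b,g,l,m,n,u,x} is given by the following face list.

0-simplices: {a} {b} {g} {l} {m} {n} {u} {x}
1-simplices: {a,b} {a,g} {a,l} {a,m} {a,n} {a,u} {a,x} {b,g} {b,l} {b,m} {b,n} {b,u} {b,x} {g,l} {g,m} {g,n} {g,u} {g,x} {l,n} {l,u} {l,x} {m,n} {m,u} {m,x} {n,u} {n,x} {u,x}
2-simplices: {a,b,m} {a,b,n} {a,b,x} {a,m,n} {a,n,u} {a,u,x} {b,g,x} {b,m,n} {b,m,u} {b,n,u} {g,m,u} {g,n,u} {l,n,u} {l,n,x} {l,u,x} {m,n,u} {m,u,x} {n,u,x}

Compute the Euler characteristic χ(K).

n_0=8 n_1=27 n_2=18
χ=+8−27+18=-1

χ(K)=-1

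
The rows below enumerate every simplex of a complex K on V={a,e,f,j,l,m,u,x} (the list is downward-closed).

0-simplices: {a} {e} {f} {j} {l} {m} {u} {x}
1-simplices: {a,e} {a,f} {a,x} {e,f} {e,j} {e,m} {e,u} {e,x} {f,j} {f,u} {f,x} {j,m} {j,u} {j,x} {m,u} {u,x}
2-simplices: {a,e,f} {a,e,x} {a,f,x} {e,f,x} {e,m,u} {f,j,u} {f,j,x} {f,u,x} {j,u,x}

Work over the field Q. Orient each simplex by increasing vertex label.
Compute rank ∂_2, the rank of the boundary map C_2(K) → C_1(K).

rank∂_2=7

n_0=8 n_1=16 n_2=9  [Q]
∂1: piv[ae,af,ax,ej,em,eu] rk=6  ker:ef,ex,fj,fu,fx,jm,ju,jx,mu,ux
∂2: piv[aef,aex,afx,emu,fju,fjx,fux] rk=7  ker:efx,jux
rk∂_2=7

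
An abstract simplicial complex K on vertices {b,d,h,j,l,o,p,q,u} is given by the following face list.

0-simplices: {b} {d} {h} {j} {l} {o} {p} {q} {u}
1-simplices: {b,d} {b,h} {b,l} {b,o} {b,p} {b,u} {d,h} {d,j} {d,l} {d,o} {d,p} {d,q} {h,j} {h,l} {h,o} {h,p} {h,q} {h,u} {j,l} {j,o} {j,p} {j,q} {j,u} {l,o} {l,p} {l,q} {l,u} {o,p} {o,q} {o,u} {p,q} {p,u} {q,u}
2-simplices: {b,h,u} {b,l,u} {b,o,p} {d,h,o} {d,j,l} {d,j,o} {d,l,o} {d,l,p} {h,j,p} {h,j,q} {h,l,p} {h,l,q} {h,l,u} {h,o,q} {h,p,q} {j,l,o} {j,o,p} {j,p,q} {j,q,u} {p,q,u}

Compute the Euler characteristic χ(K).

n_0=9 n_1=33 n_2=20
χ=+9−33+20=-4

χ(K)=-4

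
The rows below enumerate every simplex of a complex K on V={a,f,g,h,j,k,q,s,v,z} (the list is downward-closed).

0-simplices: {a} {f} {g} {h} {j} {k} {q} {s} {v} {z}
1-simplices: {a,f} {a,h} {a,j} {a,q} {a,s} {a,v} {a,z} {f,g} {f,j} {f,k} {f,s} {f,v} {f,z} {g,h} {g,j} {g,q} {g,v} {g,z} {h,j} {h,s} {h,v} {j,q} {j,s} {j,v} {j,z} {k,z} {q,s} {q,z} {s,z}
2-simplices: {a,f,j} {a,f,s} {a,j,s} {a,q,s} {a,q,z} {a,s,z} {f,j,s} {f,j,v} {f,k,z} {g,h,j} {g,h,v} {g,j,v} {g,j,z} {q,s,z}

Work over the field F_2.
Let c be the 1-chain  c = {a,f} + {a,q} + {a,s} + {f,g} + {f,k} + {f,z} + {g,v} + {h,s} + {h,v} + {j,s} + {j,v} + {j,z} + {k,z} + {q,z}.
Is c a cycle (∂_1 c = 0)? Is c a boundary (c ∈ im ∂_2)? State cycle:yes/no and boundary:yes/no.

n_0=10 n_1=29 n_2=14  [Z2]
∂1: piv[af,ah,aj,aq,as,av,az,fg,fk] rk=9  ker:fj,fs,fv,fz,gh,gj,gq,gv,gz,hj,hs,hv,jq,js,jv,jz,kz,qs,qz,sz
∂2: piv[afj,afs,ajs,aqs,aqz,asz,fjv,fkz,ghj,ghv,gjv,gjz] rk=12  ker:fjs,qsz
∂1c = {a} + {j} + {s} + {v}

cycle:no boundary:no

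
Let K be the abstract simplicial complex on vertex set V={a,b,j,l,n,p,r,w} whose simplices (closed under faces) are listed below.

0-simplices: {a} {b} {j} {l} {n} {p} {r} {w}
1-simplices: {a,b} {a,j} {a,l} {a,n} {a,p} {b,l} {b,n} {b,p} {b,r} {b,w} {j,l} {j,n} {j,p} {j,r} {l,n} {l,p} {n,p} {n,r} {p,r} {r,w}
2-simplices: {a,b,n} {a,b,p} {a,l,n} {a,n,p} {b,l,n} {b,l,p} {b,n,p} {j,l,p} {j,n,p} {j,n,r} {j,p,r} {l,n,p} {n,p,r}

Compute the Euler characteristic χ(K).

χ(K)=1

n_0=8 n_1=20 n_2=13
χ=+8−20+13=1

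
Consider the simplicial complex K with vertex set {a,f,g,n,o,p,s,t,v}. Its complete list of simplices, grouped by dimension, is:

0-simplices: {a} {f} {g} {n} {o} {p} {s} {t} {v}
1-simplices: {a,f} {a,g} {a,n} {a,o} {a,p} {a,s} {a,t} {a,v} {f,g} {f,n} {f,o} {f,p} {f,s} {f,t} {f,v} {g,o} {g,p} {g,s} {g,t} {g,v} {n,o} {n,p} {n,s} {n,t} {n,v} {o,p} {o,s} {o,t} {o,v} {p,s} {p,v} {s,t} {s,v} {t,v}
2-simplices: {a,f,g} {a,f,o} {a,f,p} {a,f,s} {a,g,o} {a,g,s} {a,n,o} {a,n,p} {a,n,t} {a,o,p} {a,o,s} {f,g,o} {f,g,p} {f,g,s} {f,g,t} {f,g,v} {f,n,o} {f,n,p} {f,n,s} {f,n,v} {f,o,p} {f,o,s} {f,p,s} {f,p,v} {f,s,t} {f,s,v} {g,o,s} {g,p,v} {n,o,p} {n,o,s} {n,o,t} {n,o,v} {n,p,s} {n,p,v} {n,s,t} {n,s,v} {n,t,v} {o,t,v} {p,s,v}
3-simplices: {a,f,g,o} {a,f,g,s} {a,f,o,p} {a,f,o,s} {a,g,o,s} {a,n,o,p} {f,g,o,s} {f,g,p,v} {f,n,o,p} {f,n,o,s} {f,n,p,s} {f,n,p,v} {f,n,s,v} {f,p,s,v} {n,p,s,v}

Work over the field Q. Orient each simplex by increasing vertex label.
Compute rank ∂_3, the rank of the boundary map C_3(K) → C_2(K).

rank∂_3=13

n_0=9 n_1=34 n_2=39 n_3=15  [Q]
∂1: piv[af,ag,an,ao,ap,as,at,av] rk=8  ker:fg,fn,fo,fp,fs,ft,fv,go,gp,gs,gt,gv,no,np,ns,nt,nv,op,os,ot,ov,ps,pv,st,sv,tv
∂2: piv[afg,afo,afp,afs,ago,ags,ano,anp,ant,aop,aos,fgp,fgt,fgv,fno,fns,fnv,fps,fpv,fst,fsv,not,nov,nst,ntv] rk=25  ker:fgo,fgs,fnp,fop,fos,gos,gpv,nop,nos,nps,npv,nsv,otv,psv
∂3: piv[afgo,afgs,afop,afos,agos,anop,fgpv,fnop,fnos,fnps,fnpv,fnsv,fpsv] rk=13  ker:fgos,npsv
rk∂_3=13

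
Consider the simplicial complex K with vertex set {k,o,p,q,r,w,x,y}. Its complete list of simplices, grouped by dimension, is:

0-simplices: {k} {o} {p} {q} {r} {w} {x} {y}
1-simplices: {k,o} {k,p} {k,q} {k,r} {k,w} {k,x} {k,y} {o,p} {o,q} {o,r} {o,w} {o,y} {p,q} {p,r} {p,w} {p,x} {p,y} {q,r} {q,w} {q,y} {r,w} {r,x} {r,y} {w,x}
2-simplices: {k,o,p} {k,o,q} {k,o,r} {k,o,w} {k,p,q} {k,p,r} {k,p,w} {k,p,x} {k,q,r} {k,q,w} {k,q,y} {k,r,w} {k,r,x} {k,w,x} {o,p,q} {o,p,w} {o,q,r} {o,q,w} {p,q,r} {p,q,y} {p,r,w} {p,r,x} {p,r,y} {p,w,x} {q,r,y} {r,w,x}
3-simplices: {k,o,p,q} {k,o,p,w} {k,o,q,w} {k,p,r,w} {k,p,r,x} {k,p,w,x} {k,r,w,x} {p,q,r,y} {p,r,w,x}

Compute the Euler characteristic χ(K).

χ(K)=1

n_0=8 n_1=24 n_2=26 n_3=9
χ=+8−24+26−9=1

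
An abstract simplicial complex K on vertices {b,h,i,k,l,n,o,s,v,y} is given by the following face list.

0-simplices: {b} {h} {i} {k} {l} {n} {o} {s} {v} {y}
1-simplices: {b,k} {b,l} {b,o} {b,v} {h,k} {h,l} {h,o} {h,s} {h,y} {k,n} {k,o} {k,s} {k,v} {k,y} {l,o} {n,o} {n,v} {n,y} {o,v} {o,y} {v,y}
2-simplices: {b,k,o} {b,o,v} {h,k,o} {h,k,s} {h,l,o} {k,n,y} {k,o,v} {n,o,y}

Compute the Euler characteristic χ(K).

n_0=10 n_1=21 n_2=8
χ=+10−21+8=-3

χ(K)=-3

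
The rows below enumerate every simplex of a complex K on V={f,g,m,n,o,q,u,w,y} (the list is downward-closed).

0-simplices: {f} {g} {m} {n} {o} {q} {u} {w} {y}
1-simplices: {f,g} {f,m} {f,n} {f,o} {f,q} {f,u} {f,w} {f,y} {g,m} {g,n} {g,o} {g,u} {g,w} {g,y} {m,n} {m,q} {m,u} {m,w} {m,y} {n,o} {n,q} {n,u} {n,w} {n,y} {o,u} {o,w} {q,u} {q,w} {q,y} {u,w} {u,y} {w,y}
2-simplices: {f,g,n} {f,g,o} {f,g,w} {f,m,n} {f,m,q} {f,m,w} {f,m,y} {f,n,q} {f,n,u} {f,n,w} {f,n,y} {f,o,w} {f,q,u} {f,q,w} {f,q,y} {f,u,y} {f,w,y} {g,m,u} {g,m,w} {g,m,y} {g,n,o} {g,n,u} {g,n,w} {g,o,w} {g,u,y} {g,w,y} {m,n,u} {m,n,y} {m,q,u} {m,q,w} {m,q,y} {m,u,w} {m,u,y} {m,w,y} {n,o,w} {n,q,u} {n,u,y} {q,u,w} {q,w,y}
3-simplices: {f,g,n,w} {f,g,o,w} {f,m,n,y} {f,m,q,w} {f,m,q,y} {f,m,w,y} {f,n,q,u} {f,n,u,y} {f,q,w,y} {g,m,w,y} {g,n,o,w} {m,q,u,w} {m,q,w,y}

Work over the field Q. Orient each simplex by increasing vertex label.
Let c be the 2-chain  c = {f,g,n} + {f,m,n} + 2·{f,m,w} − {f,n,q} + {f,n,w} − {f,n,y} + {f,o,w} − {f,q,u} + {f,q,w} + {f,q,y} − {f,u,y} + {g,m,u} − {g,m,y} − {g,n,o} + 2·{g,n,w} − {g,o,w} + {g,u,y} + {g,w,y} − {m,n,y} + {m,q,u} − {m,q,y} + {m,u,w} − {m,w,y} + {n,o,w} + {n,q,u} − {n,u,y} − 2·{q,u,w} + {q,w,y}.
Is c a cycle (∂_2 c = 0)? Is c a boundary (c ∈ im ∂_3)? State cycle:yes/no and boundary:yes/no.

cycle:no boundary:no

n_0=9 n_1=32 n_2=39 n_3=13  [Q]
∂1: piv[fg,fm,fn,fo,fq,fu,fw,fy] rk=8  ker:gm,gn,go,gu,gw,gy,mn,mq,mu,mw,my,no,nq,nu,nw,ny,ou,ow,qu,qw,qy,uw,uy,wy
∂2: piv[fgn,fgo,fgw,fmn,fmq,fmw,fmy,fnq,fnu,fnw,fny,fow,fqu,fqw,fqy,fuy,fwy,gmu,gmw,gmy,gno,gnu,muw] rk=23  ker:gnw,gow,guy,gwy,mnu,mny,mqu,mqw,mqy,muy,mwy,now,nqu,nuy,quw,qwy
∂3: piv[fgnw,fgow,fmny,fmqw,fmqy,fmwy,fnqu,fnuy,fqwy,gmwy,gnow,mquw] rk=12  ker:mqwy
∂2c = {f,g} + 3·{f,m} − 3·{f,n} + {f,o} + 2·{f,q} − 5·{f,w} + {f,y} + 2·{g,n} − {g,y} + {m,u} + 2·{m,y} − 2·{n,u} + 2·{n,w} − {n,y} + {o,w} − {q,u} + 4·{q,w} − {q,y} − {u,w} − {u,y} + {w,y}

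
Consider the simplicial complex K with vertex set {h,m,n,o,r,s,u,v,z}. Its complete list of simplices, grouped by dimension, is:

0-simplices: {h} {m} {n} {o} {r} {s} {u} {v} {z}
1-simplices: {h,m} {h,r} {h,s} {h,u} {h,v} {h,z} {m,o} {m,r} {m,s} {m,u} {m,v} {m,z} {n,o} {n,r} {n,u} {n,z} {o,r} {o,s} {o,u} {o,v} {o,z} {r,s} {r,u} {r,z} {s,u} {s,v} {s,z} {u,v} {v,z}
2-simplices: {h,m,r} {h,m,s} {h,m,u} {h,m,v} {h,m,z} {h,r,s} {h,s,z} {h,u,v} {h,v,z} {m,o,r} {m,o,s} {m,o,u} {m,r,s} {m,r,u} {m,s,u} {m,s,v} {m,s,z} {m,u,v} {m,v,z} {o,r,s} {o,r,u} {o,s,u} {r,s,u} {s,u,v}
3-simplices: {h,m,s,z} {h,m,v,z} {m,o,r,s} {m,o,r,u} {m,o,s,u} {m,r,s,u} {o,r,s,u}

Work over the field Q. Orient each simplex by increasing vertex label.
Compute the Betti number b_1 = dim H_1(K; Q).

n_0=9 n_1=29 n_2=24 n_3=7  [Q]
∂1: piv[hm,hr,hs,hu,hv,hz,mo,no] rk=8  ker:mr,ms,mu,mv,mz,nr,nu,nz,or,os,ou,ov,oz,rs,ru,rz,su,sv,sz,uv,vz
∂2: piv[hmr,hms,hmu,hmv,hmz,hrs,hsz,huv,hvz,mor,mos,mou,mru,msu,msv] rk=15  ker:mrs,msz,muv,mvz,ors,oru,osu,rsu,suv
∂3: piv[hmsz,hmvz,mors,moru,mosu,mrsu] rk=6  ker:orsu
b_1=(29−8)−15=6

b_1=6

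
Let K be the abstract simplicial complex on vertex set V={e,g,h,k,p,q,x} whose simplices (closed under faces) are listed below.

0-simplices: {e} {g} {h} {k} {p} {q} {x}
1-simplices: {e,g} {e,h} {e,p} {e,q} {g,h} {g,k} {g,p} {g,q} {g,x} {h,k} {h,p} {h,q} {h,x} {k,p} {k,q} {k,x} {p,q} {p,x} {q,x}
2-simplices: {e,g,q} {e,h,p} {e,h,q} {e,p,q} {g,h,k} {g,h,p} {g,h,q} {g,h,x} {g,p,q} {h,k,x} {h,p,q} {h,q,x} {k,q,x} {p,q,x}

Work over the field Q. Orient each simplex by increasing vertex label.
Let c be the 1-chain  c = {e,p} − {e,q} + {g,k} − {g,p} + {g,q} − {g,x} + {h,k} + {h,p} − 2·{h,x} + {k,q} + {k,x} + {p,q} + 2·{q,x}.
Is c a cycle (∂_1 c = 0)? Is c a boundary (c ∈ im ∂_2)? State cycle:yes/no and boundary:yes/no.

cycle:yes boundary:yes

n_0=7 n_1=19 n_2=14  [Q]
∂1: piv[eg,eh,ep,eq,gk,gx] rk=6  ker:gh,gp,gq,hk,hp,hq,hx,kp,kq,kx,pq,px,qx
∂2: piv[egq,ehp,ehq,epq,ghk,ghp,ghq,ghx,hkx,hqx,kqx,pqx] rk=12  ker:gpq,hpq
∂1c = 0
c vs im∂2: reduces to 0 ⇒ boundary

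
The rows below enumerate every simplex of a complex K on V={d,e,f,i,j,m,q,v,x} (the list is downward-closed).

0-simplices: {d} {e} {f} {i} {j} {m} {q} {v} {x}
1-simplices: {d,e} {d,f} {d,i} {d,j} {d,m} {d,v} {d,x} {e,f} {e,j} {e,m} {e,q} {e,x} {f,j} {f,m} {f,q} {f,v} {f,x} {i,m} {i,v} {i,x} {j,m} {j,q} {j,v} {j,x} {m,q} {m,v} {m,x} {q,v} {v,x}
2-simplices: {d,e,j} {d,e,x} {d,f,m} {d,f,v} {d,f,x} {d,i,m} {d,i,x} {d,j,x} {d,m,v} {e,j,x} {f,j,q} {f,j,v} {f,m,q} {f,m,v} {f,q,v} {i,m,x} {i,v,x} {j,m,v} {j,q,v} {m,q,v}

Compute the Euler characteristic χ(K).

χ(K)=0

n_0=9 n_1=29 n_2=20
χ=+9−29+20=0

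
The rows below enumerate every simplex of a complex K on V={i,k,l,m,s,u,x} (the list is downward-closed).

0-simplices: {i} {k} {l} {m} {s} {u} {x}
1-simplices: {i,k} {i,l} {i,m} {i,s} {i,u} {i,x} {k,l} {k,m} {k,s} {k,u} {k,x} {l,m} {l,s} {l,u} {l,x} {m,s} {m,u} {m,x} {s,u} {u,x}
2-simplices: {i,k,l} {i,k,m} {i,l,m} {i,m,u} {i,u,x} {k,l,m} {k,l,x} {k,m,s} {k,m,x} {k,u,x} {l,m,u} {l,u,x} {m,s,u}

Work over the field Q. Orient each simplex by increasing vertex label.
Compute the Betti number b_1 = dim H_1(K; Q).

n_0=7 n_1=20 n_2=13  [Q]
∂1: piv[ik,il,im,is,iu,ix] rk=6  ker:kl,km,ks,ku,kx,lm,ls,lu,lx,ms,mu,mx,su,ux
∂2: piv[ikl,ikm,ilm,imu,iux,klx,kms,kmx,kux,lmu,lux,msu] rk=12  ker:klm
b_1=(20−6)−12=2

b_1=2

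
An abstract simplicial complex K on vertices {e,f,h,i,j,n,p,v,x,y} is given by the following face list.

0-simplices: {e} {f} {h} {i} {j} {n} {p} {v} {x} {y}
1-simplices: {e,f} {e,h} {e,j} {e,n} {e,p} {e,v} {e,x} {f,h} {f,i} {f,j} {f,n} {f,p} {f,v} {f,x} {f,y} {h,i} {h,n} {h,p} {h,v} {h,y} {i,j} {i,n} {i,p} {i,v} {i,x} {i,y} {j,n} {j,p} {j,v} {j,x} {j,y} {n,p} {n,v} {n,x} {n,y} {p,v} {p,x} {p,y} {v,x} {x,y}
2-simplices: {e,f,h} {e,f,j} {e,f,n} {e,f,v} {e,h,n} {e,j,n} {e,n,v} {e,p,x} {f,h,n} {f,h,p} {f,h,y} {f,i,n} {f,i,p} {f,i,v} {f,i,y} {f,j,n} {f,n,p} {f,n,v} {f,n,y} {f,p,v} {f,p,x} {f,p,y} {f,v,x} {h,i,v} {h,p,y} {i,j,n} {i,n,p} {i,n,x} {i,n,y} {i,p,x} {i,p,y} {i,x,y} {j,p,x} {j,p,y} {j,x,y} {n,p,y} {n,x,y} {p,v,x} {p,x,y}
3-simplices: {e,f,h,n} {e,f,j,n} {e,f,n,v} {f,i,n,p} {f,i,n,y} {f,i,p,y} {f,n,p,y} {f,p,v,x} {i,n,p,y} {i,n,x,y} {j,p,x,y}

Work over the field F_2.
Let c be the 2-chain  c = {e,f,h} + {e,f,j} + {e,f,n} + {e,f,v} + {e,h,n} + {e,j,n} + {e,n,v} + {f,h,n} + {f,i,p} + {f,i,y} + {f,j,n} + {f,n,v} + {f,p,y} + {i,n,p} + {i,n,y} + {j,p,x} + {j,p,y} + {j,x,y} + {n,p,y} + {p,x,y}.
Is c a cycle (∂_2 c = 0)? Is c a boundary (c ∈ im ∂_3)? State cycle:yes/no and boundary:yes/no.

cycle:yes boundary:yes

n_0=10 n_1=40 n_2=39 n_3=11  [Z2]
∂1: piv[ef,eh,ej,en,ep,ev,ex,fi,fy] rk=9  ker:fh,fj,fn,fp,fv,fx,hi,hn,hp,hv,hy,ij,in,ip,iv,ix,iy,jn,jp,jv,jx,jy,np,nv,nx,ny,pv,px,py,vx,xy
∂2: piv[efh,efj,efn,efv,ehn,ejn,env,epx,fhp,fhy,fin,fip,fiv,fiy,fnp,fny,fpv,fpx,fpy,fvx,hiv,ijn,inx,ipx,ixy,jpx,jpy] rk=27  ker:fhn,fjn,fnv,hpy,inp,iny,ipy,jxy,npy,nxy,pvx,pxy
∂3: piv[efhn,efjn,efnv,finp,finy,fipy,fnpy,fpvx,inxy,jpxy] rk=10  ker:inpy
∂2c = 0
c vs im∂3: reduces to 0 ⇒ boundary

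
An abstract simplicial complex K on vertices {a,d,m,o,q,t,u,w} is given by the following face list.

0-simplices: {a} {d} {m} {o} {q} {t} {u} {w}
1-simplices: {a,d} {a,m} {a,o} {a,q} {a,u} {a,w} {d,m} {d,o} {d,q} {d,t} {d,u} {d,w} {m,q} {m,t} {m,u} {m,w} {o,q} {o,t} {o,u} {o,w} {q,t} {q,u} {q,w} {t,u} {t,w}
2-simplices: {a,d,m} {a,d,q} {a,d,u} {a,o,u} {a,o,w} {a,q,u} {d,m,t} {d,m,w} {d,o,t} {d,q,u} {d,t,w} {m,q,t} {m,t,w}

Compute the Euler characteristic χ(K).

χ(K)=-4

n_0=8 n_1=25 n_2=13
χ=+8−25+13=-4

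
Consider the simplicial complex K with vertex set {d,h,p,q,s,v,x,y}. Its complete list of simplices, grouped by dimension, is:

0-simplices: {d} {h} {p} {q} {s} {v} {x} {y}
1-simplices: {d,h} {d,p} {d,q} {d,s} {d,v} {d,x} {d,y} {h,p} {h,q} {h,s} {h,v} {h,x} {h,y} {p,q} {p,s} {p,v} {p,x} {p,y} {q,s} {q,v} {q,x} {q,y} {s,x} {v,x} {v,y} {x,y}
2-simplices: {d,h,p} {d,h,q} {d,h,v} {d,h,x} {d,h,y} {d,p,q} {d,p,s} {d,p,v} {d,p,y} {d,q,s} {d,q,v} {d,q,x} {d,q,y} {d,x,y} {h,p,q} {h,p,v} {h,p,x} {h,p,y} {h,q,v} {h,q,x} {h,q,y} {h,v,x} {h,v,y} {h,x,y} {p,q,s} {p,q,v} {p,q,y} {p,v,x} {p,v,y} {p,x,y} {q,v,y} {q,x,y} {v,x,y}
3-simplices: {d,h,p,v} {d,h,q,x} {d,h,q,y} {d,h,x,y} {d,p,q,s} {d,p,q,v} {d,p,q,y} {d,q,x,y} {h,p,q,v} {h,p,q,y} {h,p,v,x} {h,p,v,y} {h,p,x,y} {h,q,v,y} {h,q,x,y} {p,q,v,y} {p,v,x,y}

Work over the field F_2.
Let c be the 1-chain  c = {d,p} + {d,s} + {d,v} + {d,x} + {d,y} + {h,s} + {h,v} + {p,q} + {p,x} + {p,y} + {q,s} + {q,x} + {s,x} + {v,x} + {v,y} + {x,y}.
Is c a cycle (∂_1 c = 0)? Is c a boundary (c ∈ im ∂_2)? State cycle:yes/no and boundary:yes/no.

cycle:no boundary:no

n_0=8 n_1=26 n_2=33 n_3=17  [Z2]
∂1: piv[dh,dp,dq,ds,dv,dx,dy] rk=7  ker:hp,hq,hs,hv,hx,hy,pq,ps,pv,px,py,qs,qv,qx,qy,sx,vx,vy,xy
∂2: piv[dhp,dhq,dhv,dhx,dhy,dpq,dps,dpv,dpy,dqs,dqv,dqx,dqy,dxy,hpx,hvx,hvy] rk=17  ker:hpq,hpv,hpy,hqv,hqx,hqy,hxy,pqs,pqv,pqy,pvx,pvy,pxy,qvy,qxy,vxy
∂3: piv[dhpv,dhqx,dhqy,dhxy,dpqs,dpqv,dpqy,dqxy,hpqv,hpqy,hpvx,hpvy,hpxy,hqvy,pvxy] rk=15  ker:hqxy,pqvy
∂1c = {d} + {q}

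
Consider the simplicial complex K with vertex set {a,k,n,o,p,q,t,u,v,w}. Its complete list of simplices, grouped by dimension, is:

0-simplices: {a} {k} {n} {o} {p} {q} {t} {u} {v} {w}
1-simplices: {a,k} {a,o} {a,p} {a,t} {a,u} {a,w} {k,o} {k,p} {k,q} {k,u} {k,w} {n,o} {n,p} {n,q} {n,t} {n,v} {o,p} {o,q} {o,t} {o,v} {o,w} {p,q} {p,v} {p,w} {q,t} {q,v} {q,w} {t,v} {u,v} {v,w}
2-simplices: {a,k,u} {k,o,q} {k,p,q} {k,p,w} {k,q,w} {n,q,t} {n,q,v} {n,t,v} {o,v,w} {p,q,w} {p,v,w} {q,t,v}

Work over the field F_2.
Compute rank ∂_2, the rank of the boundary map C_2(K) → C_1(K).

rank∂_2=10

n_0=10 n_1=30 n_2=12  [Z2]
∂1: piv[ak,ao,ap,at,au,aw,kq,no,nv] rk=9  ker:ko,kp,ku,kw,np,nq,nt,op,oq,ot,ov,ow,pq,pv,pw,qt,qv,qw,tv,uv,vw
∂2: piv[aku,koq,kpq,kpw,kqw,nqt,nqv,ntv,ovw,pvw] rk=10  ker:pqw,qtv
rk∂_2=10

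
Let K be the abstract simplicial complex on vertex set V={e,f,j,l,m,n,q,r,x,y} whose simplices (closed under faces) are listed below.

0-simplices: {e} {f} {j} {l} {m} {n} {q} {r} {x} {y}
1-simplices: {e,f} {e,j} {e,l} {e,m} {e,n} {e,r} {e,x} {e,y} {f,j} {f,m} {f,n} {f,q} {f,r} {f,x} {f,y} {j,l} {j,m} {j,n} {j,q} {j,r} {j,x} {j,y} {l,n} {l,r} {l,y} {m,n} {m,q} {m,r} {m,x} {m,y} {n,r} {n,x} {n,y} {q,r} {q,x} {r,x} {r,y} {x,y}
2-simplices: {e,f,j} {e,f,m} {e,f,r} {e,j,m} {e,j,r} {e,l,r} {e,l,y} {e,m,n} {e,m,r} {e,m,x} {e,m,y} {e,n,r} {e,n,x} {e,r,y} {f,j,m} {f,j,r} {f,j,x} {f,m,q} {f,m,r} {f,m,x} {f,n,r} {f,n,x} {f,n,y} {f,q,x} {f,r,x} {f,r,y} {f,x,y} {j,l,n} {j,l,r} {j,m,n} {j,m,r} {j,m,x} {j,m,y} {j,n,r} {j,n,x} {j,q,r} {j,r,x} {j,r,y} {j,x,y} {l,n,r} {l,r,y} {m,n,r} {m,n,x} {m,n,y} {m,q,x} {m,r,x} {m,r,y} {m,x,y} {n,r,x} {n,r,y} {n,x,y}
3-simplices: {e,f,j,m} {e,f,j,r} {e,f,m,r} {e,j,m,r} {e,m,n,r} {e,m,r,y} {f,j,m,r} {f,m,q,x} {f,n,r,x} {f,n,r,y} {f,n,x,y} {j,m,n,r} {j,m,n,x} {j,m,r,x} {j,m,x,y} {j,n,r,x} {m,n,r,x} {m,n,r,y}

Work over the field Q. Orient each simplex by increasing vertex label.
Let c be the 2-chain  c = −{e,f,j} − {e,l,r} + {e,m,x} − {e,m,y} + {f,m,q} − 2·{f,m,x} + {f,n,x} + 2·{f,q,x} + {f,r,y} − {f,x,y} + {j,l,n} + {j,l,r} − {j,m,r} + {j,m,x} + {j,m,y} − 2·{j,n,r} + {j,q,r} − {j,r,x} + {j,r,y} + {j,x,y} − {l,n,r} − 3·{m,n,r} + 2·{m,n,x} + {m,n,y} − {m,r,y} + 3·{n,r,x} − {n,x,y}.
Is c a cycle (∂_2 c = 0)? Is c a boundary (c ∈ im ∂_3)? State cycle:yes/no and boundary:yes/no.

cycle:no boundary:no

n_0=10 n_1=38 n_2=51 n_3=18  [Q]
∂1: piv[ef,ej,el,em,en,er,ex,ey,fq] rk=9  ker:fj,fm,fn,fr,fx,fy,jl,jm,jn,jq,jr,jx,jy,ln,lr,ly,mn,mq,mr,mx,my,nr,nx,ny,qr,qx,rx,ry,xy
∂2: piv[efj,efm,efr,ejm,ejr,elr,ely,emn,emr,emx,emy,enr,enx,ery,fjx,fmq,fmx,fnr,fny,fqx,frx,fry,fxy,jln,jlr,jmn,jmy,jqr] rk=28  ker:fjm,fjr,fmr,fnx,jmr,jmx,jnr,jnx,jrx,jry,jxy,lnr,lry,mnr,mnx,mny,mqx,mrx,mry,mxy,nrx,nry,nxy
∂3: piv[efjm,efjr,efmr,ejmr,emnr,emry,fmqx,fnrx,fnry,fnxy,jmnr,jmnx,jmrx,jmxy,jnrx,mnry] rk=16  ker:fjmr,mnrx
∂2c = −{e,f} + {e,j} − {e,l} + {e,r} − {e,x} + {e,y} − {f,j} − {f,m} + {f,n} + {f,q} + {f,r} − 2·{f,x} + 2·{j,l} + {j,m} − 3·{j,n} + {j,q} + {j,r} + {j,x} − 3·{j,y} + {l,r} + {m,q} + {m,r} − 2·{m,x} − 3·{n,r} − {n,x} + 2·{n,y} + {q,r} + 2·{q,x} + 2·{r,x} + {r,y} − {x,y}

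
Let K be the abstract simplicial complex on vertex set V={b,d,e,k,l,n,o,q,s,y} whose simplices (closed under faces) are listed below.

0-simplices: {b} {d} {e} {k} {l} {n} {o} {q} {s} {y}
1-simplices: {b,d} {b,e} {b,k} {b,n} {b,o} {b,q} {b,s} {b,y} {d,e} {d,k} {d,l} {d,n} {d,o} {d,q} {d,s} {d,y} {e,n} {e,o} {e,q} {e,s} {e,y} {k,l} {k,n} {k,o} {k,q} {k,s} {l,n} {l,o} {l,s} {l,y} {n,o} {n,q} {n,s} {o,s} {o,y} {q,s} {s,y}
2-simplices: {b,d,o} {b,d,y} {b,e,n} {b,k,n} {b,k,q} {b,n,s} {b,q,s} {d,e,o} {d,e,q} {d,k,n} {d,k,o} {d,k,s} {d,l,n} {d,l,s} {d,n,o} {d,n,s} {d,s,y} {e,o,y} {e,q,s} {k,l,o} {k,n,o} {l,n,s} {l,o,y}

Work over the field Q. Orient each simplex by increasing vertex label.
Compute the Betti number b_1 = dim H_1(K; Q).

b_1=7

n_0=10 n_1=37 n_2=23  [Q]
∂1: piv[bd,be,bk,bn,bo,bq,bs,by,dl] rk=9  ker:de,dk,dn,do,dq,ds,dy,en,eo,eq,es,ey,kl,kn,ko,kq,ks,ln,lo,ls,ly,no,nq,ns,os,oy,qs,sy
∂2: piv[bdo,bdy,ben,bkn,bkq,bns,bqs,deo,deq,dkn,dko,dks,dln,dls,dno,dns,dsy,eoy,eqs,klo,loy] rk=21  ker:kno,lns
b_1=(37−9)−21=7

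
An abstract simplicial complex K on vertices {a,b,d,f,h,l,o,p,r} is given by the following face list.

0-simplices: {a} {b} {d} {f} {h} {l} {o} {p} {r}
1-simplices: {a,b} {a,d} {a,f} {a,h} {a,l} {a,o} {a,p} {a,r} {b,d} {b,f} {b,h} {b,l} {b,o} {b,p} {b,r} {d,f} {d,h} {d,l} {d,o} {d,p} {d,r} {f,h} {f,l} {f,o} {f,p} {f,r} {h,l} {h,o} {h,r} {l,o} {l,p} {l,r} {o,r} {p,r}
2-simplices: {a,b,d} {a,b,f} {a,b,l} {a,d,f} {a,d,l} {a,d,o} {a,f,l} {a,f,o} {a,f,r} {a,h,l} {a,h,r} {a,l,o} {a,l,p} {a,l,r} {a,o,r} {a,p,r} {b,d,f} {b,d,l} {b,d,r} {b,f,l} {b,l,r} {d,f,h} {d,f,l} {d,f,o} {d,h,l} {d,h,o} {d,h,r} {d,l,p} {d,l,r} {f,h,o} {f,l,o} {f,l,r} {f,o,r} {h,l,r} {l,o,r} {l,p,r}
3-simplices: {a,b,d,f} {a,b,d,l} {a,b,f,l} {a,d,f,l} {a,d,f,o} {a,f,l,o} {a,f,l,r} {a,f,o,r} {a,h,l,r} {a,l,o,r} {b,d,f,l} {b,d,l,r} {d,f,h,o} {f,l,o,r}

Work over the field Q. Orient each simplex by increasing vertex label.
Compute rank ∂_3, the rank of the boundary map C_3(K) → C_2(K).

rank∂_3=12

n_0=9 n_1=34 n_2=36 n_3=14  [Q]
∂1: piv[ab,ad,af,ah,al,ao,ap,ar] rk=8  ker:bd,bf,bh,bl,bo,bp,br,df,dh,dl,do,dp,dr,fh,fl,fo,fp,fr,hl,ho,hr,lo,lp,lr,or,pr
∂2: piv[abd,abf,abl,adf,adl,ado,afl,afo,afr,ahl,ahr,alo,alp,alr,aor,apr,bdr,blr,dfh,dhl,dho,dlp] rk=22  ker:bdf,bdl,bfl,dfl,dfo,dhr,dlr,fho,flo,flr,for,hlr,lor,lpr
∂3: piv[abdf,abdl,abfl,adfl,adfo,aflo,aflr,afor,ahlr,alor,bdlr,dfho] rk=12  ker:bdfl,flor
rk∂_3=12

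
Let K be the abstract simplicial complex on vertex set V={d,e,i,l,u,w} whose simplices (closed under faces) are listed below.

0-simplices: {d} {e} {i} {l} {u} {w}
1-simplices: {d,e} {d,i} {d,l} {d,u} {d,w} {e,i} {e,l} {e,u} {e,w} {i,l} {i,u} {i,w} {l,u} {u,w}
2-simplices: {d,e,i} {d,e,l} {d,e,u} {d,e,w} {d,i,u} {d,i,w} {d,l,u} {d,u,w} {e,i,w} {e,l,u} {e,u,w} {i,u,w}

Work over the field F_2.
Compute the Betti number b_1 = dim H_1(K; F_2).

b_1=1

n_0=6 n_1=14 n_2=12  [Z2]
∂1: piv[de,di,dl,du,dw] rk=5  ker:ei,el,eu,ew,il,iu,iw,lu,uw
∂2: piv[dei,del,deu,dew,diu,diw,dlu,duw] rk=8  ker:eiw,elu,euw,iuw
b_1=(14−5)−8=1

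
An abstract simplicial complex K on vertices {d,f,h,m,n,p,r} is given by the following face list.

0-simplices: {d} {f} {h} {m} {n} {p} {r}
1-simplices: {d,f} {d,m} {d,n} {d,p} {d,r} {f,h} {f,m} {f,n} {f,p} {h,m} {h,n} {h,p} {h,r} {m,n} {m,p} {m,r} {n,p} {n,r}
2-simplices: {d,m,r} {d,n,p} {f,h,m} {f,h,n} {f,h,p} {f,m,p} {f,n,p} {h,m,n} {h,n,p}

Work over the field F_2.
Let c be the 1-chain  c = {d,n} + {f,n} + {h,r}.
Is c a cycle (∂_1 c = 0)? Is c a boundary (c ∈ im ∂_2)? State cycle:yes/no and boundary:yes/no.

n_0=7 n_1=18 n_2=9  [Z2]
∂1: piv[df,dm,dn,dp,dr,fh] rk=6  ker:fm,fn,fp,hm,hn,hp,hr,mn,mp,mr,np,nr
∂2: piv[dmr,dnp,fhm,fhn,fhp,fmp,fnp,hmn] rk=8  ker:hnp
∂1c = {d} + {f} + {h} + {r}

cycle:no boundary:no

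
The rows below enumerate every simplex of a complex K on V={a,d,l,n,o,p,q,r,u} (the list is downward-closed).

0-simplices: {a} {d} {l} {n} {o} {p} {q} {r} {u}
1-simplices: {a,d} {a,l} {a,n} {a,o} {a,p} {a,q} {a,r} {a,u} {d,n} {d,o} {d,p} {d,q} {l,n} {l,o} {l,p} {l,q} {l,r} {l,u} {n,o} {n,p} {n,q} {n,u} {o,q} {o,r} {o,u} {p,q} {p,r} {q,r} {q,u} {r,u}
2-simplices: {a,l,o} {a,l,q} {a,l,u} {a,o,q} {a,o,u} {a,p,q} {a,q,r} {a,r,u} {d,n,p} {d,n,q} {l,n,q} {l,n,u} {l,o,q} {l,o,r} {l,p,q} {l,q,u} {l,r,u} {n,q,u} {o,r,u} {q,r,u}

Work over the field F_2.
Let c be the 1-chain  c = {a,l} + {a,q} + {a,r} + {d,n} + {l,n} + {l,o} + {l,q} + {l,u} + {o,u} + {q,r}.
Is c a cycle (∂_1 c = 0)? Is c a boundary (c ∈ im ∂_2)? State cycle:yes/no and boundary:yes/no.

cycle:no boundary:no

n_0=9 n_1=30 n_2=20  [Z2]
∂1: piv[ad,al,an,ao,ap,aq,ar,au] rk=8  ker:dn,do,dp,dq,ln,lo,lp,lq,lr,lu,no,np,nq,nu,oq,or,ou,pq,pr,qr,qu,ru
∂2: piv[alo,alq,alu,aoq,aou,apq,aqr,aru,dnp,dnq,lnq,lnu,lor,lpq,lqu,lru] rk=16  ker:loq,nqu,oru,qru
∂1c = {a} + {d} + {l} + {q}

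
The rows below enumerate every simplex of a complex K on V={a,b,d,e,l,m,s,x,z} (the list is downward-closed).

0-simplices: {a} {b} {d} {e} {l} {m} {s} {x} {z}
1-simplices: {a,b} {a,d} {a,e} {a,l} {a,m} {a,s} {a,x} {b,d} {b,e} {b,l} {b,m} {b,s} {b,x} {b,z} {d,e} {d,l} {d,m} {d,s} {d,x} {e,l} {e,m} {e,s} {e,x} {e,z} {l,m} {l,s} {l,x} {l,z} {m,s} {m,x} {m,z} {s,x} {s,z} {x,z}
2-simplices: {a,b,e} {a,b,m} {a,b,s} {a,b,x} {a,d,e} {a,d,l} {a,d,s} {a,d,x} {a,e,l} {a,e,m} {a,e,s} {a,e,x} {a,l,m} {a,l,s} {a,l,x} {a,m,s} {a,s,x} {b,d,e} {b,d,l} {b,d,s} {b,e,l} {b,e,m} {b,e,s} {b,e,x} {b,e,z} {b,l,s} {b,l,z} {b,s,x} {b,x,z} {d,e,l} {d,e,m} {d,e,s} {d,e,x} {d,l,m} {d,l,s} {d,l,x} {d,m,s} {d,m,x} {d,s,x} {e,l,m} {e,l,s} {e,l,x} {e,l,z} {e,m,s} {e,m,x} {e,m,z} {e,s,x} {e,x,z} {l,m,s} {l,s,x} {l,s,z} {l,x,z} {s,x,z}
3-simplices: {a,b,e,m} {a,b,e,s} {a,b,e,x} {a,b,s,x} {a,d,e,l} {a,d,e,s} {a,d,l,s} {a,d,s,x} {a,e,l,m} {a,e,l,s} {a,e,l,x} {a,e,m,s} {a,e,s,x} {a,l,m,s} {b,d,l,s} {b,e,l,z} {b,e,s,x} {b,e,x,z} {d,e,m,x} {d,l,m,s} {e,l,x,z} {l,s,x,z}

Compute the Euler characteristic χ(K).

n_0=9 n_1=34 n_2=53 n_3=22
χ=+9−34+53−22=6

χ(K)=6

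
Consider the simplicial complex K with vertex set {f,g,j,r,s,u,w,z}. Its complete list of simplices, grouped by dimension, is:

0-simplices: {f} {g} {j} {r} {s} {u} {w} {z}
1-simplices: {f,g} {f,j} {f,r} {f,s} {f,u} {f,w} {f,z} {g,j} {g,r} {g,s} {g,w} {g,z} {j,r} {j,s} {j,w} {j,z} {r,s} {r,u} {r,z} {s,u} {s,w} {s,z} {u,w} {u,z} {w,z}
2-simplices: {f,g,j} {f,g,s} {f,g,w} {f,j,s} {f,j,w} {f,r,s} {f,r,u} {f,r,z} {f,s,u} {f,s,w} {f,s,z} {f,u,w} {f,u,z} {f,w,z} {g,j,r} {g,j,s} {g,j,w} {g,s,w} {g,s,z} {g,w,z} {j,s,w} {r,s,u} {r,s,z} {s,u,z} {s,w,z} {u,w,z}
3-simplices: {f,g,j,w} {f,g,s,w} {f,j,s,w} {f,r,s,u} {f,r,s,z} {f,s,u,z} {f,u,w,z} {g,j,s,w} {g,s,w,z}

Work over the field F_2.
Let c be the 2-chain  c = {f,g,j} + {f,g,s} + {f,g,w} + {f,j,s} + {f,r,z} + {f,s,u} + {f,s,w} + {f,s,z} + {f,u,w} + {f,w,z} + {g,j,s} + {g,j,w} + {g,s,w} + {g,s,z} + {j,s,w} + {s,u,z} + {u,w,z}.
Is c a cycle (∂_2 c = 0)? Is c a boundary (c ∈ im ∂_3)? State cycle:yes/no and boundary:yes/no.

cycle:no boundary:no

n_0=8 n_1=25 n_2=26 n_3=9  [Z2]
∂1: piv[fg,fj,fr,fs,fu,fw,fz] rk=7  ker:gj,gr,gs,gw,gz,jr,js,jw,jz,rs,ru,rz,su,sw,sz,uw,uz,wz
∂2: piv[fgj,fgs,fgw,fjs,fjw,frs,fru,frz,fsu,fsw,fsz,fuw,fuz,fwz,gjr,gsz] rk=16  ker:gjs,gjw,gsw,gwz,jsw,rsu,rsz,suz,swz,uwz
∂3: piv[fgjw,fgsw,fjsw,frsu,frsz,fsuz,fuwz,gjsw,gswz] rk=9
∂2c = {f,g} + {f,r} + {f,s} + {f,z} + {g,j} + {g,w} + {g,z} + {j,s} + {r,z} + {s,w} + {s,z}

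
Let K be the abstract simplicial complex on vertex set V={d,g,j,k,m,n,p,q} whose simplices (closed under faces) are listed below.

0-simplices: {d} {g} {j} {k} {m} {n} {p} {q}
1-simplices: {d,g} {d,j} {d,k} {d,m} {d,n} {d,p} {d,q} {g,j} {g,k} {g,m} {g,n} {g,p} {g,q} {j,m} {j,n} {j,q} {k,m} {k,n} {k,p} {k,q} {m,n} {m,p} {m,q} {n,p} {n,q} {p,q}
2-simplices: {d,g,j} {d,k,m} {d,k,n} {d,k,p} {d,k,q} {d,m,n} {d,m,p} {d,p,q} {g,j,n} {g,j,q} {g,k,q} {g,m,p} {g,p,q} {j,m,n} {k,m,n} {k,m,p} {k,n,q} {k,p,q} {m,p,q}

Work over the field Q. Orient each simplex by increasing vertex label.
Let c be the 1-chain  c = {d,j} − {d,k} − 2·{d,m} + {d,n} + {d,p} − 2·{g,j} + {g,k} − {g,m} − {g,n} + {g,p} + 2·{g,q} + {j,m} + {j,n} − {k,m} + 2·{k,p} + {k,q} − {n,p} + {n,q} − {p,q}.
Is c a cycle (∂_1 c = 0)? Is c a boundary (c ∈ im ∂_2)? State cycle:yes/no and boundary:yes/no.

cycle:no boundary:no

n_0=8 n_1=26 n_2=19  [Q]
∂1: piv[dg,dj,dk,dm,dn,dp,dq] rk=7  ker:gj,gk,gm,gn,gp,gq,jm,jn,jq,km,kn,kp,kq,mn,mp,mq,np,nq,pq
∂2: piv[dgj,dkm,dkn,dkp,dkq,dmn,dmp,dpq,gjn,gjq,gkq,gmp,gpq,jmn,knq,mpq] rk=16  ker:kmn,kmp,kpq
∂1c = −3·{j} − 2·{k} − 3·{m} + {n} + 4·{p} + 3·{q}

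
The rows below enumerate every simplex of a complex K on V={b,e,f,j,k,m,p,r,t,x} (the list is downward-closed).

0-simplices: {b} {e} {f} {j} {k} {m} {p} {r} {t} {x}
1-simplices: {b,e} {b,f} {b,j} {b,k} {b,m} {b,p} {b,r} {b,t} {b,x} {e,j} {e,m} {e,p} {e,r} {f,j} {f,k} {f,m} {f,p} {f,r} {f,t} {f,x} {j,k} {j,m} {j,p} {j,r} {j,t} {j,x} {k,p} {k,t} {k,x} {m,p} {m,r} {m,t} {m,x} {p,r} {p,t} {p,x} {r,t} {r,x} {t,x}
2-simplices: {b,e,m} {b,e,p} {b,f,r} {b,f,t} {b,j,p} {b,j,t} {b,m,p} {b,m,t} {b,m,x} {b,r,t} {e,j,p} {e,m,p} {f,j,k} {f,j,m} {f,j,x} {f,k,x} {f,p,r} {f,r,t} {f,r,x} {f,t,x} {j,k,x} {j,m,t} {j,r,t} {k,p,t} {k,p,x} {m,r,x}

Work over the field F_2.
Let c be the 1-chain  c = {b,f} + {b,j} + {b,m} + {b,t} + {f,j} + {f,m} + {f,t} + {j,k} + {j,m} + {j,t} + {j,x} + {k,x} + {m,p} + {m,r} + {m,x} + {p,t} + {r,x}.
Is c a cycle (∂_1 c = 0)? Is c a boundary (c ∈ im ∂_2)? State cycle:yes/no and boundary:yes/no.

cycle:yes boundary:no

n_0=10 n_1=39 n_2=26  [Z2]
∂1: piv[be,bf,bj,bk,bm,bp,br,bt,bx] rk=9  ker:ej,em,ep,er,fj,fk,fm,fp,fr,ft,fx,jk,jm,jp,jr,jt,jx,kp,kt,kx,mp,mr,mt,mx,pr,pt,px,rt,rx,tx
∂2: piv[bem,bep,bfr,bft,bjp,bjt,bmp,bmt,bmx,brt,ejp,fjk,fjm,fjx,fkx,fpr,frx,ftx,jmt,jrt,kpt,kpx,mrx] rk=23  ker:emp,frt,jkx
∂1c = 0
c vs im∂2: residual ≠ 0 ⇒ not boundary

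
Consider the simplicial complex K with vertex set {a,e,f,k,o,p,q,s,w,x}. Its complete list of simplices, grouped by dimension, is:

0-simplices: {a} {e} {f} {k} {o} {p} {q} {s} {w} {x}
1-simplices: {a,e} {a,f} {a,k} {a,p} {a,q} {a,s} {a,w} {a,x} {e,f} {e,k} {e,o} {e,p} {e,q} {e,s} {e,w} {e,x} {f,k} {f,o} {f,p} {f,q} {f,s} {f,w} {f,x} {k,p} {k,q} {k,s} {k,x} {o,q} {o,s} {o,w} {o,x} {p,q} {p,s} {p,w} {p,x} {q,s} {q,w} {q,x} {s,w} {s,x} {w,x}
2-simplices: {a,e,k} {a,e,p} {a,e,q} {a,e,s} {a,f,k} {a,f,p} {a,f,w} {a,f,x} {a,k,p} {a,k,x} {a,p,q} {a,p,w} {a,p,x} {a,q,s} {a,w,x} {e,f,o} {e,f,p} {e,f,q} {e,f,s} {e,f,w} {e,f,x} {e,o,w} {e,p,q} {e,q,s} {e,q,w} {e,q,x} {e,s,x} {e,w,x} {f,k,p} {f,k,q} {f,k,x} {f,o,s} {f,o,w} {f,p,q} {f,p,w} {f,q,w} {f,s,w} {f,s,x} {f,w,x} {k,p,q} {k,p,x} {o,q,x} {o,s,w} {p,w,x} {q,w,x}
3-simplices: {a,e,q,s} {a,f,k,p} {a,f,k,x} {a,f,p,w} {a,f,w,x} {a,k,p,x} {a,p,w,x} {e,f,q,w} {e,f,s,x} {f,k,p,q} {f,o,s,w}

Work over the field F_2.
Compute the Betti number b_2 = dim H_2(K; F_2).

b_2=5

n_0=10 n_1=41 n_2=45 n_3=11  [Z2]
∂1: piv[ae,af,ak,ap,aq,as,aw,ax,eo] rk=9  ker:ef,ek,ep,eq,es,ew,ex,fk,fo,fp,fq,fs,fw,fx,kp,kq,ks,kx,oq,os,ow,ox,pq,ps,pw,px,qs,qw,qx,sw,sx,wx
∂2: piv[aek,aep,aeq,aes,afk,afp,afw,afx,akp,akx,apq,apw,apx,aqs,awx,efo,efp,efq,efs,efw,efx,eow,eqw,eqx,esx,fkq,fos,fsw,oqx] rk=29  ker:epq,eqs,ewx,fkp,fkx,fow,fpq,fpw,fqw,fsx,fwx,kpq,kpx,osw,pwx,qwx
∂3: piv[aeqs,afkp,afkx,afpw,afwx,akpx,apwx,efqw,efsx,fkpq,fosw] rk=11
b_2=(45−29)−11=5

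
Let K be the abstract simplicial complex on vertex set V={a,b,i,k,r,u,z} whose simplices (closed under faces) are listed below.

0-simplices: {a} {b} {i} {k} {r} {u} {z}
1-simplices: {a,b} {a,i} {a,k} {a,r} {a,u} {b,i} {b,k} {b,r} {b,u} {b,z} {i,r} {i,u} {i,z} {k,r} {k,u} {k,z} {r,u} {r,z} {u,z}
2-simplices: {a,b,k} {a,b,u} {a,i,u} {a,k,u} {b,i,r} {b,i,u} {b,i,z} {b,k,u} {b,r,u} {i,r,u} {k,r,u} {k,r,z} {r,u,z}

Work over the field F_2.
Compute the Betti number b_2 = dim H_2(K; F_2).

n_0=7 n_1=19 n_2=13  [Z2]
∂1: piv[ab,ai,ak,ar,au,bz] rk=6  ker:bi,bk,br,bu,ir,iu,iz,kr,ku,kz,ru,rz,uz
∂2: piv[abk,abu,aiu,aku,bir,biu,biz,bru,kru,krz,ruz] rk=11  ker:bku,iru
b_2=(13−11)−0=2

b_2=2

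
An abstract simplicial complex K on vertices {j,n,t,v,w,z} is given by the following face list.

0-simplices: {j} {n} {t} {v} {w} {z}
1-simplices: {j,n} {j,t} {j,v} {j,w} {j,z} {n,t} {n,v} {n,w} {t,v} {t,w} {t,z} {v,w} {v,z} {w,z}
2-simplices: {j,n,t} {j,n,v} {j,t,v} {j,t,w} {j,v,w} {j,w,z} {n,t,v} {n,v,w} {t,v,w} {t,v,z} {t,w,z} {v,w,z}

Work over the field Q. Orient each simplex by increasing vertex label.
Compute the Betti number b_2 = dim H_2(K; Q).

n_0=6 n_1=14 n_2=12  [Q]
∂1: piv[jn,jt,jv,jw,jz] rk=5  ker:nt,nv,nw,tv,tw,tz,vw,vz,wz
∂2: piv[jnt,jnv,jtv,jtw,jvw,jwz,nvw,tvz,twz] rk=9  ker:ntv,tvw,vwz
b_2=(12−9)−0=3

b_2=3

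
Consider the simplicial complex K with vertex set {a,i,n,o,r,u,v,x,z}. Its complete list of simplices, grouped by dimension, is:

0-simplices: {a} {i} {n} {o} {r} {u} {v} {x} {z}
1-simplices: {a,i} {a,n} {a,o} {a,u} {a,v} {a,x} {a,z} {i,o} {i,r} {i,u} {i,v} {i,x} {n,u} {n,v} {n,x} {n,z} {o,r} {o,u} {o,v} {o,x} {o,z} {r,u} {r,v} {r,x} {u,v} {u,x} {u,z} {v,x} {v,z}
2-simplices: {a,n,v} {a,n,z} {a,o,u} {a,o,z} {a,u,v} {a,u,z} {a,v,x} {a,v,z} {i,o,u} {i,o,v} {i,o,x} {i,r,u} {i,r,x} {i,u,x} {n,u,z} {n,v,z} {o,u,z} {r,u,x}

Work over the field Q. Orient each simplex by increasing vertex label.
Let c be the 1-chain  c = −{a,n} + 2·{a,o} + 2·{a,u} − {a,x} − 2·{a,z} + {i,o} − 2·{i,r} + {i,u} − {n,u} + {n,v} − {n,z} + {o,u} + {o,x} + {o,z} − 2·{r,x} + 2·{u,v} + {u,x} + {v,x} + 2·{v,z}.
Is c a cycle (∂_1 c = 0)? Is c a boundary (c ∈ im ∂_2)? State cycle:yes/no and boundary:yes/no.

n_0=9 n_1=29 n_2=18  [Q]
∂1: piv[ai,an,ao,au,av,ax,az,ir] rk=8  ker:io,iu,iv,ix,nu,nv,nx,nz,or,ou,ov,ox,oz,ru,rv,rx,uv,ux,uz,vx,vz
∂2: piv[anv,anz,aou,aoz,auv,auz,avx,avz,iou,iov,iox,iru,irx,iux,nuz] rk=15  ker:nvz,ouz,rux
∂1c = 0
c vs im∂2: reduces to 0 ⇒ boundary

cycle:yes boundary:yes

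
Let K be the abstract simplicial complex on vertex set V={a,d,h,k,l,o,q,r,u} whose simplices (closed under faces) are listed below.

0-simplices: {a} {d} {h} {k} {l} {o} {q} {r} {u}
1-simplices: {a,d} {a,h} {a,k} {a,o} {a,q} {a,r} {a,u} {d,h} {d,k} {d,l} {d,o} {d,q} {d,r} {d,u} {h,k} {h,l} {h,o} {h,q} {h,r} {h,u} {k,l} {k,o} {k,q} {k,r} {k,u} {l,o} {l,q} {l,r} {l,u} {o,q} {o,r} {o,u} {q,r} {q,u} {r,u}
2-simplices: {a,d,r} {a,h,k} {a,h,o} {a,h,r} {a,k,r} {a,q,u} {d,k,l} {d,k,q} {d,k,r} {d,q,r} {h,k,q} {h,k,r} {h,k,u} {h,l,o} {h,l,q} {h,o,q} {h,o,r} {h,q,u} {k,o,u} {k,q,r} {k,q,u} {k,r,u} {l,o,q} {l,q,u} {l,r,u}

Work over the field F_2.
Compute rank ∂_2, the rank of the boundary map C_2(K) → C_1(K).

rank∂_2=21

n_0=9 n_1=35 n_2=25  [Z2]
∂1: piv[ad,ah,ak,ao,aq,ar,au,dl] rk=8  ker:dh,dk,do,dq,dr,du,hk,hl,ho,hq,hr,hu,kl,ko,kq,kr,ku,lo,lq,lr,lu,oq,or,ou,qr,qu,ru
∂2: piv[adr,ahk,aho,ahr,akr,aqu,dkl,dkq,dkr,dqr,hkq,hku,hlo,hlq,hoq,hor,hqu,kou,kru,lqu,lru] rk=21  ker:hkr,kqr,kqu,loq
rk∂_2=21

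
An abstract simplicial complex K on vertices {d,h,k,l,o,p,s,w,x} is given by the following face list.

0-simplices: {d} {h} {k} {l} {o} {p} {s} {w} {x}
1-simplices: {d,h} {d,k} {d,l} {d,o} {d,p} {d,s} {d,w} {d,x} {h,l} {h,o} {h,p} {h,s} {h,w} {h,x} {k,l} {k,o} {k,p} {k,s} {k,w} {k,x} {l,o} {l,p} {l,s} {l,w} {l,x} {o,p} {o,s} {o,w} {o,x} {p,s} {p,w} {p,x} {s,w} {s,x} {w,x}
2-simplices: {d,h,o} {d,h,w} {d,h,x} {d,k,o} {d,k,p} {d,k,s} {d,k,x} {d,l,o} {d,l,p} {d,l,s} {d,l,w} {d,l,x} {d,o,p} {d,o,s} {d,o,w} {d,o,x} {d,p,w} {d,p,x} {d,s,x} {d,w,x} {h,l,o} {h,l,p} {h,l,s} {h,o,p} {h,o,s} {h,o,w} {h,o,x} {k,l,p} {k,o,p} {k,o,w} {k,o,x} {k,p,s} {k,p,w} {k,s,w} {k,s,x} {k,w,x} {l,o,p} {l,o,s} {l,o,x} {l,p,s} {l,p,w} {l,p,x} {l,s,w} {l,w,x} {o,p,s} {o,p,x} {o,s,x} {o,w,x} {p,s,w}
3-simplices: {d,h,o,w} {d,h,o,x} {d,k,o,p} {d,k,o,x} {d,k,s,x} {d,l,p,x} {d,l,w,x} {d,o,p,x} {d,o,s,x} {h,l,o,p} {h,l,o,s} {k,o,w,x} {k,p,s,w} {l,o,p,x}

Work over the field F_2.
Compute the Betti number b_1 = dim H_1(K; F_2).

b_1=0

n_0=9 n_1=35 n_2=49 n_3=14  [Z2]
∂1: piv[dh,dk,dl,do,dp,ds,dw,dx] rk=8  ker:hl,ho,hp,hs,hw,hx,kl,ko,kp,ks,kw,kx,lo,lp,ls,lw,lx,op,os,ow,ox,ps,pw,px,sw,sx,wx
∂2: piv[dho,dhw,dhx,dko,dkp,dks,dkx,dlo,dlp,dls,dlw,dlx,dop,dos,dow,dox,dpw,dpx,dsx,dwx,hlo,hlp,hls,klp,kow,kps,ksw] rk=27  ker:hop,hos,how,hox,kop,kox,kpw,ksx,kwx,lop,los,lox,lps,lpw,lpx,lsw,lwx,ops,opx,osx,owx,psw
∂3: piv[dhow,dhox,dkop,dkox,dksx,dlpx,dlwx,dopx,dosx,hlop,hlos,kowx,kpsw,lopx] rk=14
b_1=(35−8)−27=0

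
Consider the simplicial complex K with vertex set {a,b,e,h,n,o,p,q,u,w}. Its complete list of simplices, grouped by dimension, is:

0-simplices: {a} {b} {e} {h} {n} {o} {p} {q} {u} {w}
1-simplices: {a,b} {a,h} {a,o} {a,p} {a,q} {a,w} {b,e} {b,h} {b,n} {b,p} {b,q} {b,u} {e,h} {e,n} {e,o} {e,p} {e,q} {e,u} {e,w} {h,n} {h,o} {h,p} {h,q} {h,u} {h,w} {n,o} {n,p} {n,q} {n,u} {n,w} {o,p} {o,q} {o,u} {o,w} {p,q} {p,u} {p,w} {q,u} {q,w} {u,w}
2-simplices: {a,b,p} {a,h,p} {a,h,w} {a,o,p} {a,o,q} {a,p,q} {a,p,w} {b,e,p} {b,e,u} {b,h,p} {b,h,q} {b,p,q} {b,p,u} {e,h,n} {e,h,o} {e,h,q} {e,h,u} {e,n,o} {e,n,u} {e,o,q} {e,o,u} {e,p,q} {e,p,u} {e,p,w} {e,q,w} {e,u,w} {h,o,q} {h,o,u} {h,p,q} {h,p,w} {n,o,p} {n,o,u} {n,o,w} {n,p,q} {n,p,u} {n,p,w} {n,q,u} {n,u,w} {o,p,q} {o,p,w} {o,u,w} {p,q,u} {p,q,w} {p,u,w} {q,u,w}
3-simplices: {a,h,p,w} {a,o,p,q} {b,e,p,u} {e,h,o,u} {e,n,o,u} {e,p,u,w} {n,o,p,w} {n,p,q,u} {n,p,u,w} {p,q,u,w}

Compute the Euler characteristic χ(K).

χ(K)=5

n_0=10 n_1=40 n_2=45 n_3=10
χ=+10−40+45−10=5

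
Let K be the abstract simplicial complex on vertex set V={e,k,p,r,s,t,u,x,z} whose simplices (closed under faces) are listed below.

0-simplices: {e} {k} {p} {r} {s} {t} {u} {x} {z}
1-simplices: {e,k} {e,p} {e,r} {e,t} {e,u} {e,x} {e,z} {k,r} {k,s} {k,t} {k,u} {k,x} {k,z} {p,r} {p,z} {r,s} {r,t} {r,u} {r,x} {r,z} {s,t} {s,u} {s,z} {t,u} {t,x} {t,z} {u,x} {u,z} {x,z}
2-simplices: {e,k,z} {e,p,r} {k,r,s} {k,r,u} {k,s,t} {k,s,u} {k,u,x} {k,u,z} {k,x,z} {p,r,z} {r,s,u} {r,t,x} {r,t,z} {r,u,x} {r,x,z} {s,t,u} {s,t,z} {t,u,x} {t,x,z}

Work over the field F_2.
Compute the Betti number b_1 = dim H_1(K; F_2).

n_0=9 n_1=29 n_2=19  [Z2]
∂1: piv[ek,ep,er,et,eu,ex,ez,ks] rk=8  ker:kr,kt,ku,kx,kz,pr,pz,rs,rt,ru,rx,rz,st,su,sz,tu,tx,tz,ux,uz,xz
∂2: piv[ekz,epr,krs,kru,kst,ksu,kux,kuz,kxz,prz,rtx,rtz,rux,rxz,stu,stz,tux] rk=17  ker:rsu,txz
b_1=(29−8)−17=4

b_1=4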